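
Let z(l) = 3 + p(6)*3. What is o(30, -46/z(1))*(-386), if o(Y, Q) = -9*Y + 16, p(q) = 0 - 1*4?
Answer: 98044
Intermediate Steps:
p(q) = -4 (p(q) = 0 - 4 = -4)
z(l) = -9 (z(l) = 3 - 4*3 = 3 - 12 = -9)
o(Y, Q) = 16 - 9*Y
o(30, -46/z(1))*(-386) = (16 - 9*30)*(-386) = (16 - 270)*(-386) = -254*(-386) = 98044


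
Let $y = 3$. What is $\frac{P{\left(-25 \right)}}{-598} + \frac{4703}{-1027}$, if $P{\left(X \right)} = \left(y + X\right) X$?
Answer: $- \frac{129894}{23621} \approx -5.4991$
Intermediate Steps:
$P{\left(X \right)} = X \left(3 + X\right)$ ($P{\left(X \right)} = \left(3 + X\right) X = X \left(3 + X\right)$)
$\frac{P{\left(-25 \right)}}{-598} + \frac{4703}{-1027} = \frac{\left(-25\right) \left(3 - 25\right)}{-598} + \frac{4703}{-1027} = \left(-25\right) \left(-22\right) \left(- \frac{1}{598}\right) + 4703 \left(- \frac{1}{1027}\right) = 550 \left(- \frac{1}{598}\right) - \frac{4703}{1027} = - \frac{275}{299} - \frac{4703}{1027} = - \frac{129894}{23621}$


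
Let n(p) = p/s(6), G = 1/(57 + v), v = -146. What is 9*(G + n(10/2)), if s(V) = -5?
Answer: -810/89 ≈ -9.1011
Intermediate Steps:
G = -1/89 (G = 1/(57 - 146) = 1/(-89) = -1/89 ≈ -0.011236)
n(p) = -p/5 (n(p) = p/(-5) = p*(-⅕) = -p/5)
9*(G + n(10/2)) = 9*(-1/89 - 2/2) = 9*(-1/89 - ⅕*5) = 9*(-1/89 - 1) = 9*(-90/89) = -810/89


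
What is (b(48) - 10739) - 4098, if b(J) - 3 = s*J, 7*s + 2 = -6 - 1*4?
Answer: -104414/7 ≈ -14916.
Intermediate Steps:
s = -12/7 (s = -2/7 + (-6 - 1*4)/7 = -2/7 + (-6 - 4)/7 = -2/7 + (⅐)*(-10) = -2/7 - 10/7 = -12/7 ≈ -1.7143)
b(J) = 3 - 12*J/7
(b(48) - 10739) - 4098 = ((3 - 12/7*48) - 10739) - 4098 = ((3 - 576/7) - 10739) - 4098 = (-555/7 - 10739) - 4098 = -75728/7 - 4098 = -104414/7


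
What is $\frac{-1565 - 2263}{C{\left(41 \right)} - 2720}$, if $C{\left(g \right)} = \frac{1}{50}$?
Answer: $\frac{63800}{45333} \approx 1.4074$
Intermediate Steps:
$C{\left(g \right)} = \frac{1}{50}$
$\frac{-1565 - 2263}{C{\left(41 \right)} - 2720} = \frac{-1565 - 2263}{\frac{1}{50} - 2720} = - \frac{3828}{- \frac{135999}{50}} = \left(-3828\right) \left(- \frac{50}{135999}\right) = \frac{63800}{45333}$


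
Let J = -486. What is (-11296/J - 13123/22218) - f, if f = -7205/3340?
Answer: 14912539339/601085772 ≈ 24.809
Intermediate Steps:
f = -1441/668 (f = -7205*1/3340 = -1441/668 ≈ -2.1572)
(-11296/J - 13123/22218) - f = (-11296/(-486) - 13123/22218) - 1*(-1441/668) = (-11296*(-1/486) - 13123*1/22218) + 1441/668 = (5648/243 - 13123/22218) + 1441/668 = 40766125/1799658 + 1441/668 = 14912539339/601085772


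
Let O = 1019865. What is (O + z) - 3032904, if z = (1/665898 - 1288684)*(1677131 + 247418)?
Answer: -1651518611997016841/665898 ≈ -2.4801e+12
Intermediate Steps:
z = -1651517271518372819/665898 (z = (1/665898 - 1288684)*1924549 = -858132098231/665898*1924549 = -1651517271518372819/665898 ≈ -2.4801e+12)
(O + z) - 3032904 = (1019865 - 1651517271518372819/665898) - 3032904 = -1651516592392309049/665898 - 3032904 = -1651518611997016841/665898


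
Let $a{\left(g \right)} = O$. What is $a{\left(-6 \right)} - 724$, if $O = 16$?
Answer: $-708$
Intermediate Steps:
$a{\left(g \right)} = 16$
$a{\left(-6 \right)} - 724 = 16 - 724 = -708$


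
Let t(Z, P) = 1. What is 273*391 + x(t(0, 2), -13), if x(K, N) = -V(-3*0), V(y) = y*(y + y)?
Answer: 106743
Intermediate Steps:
V(y) = 2*y² (V(y) = y*(2*y) = 2*y²)
x(K, N) = 0 (x(K, N) = -2*(-3*0)² = -2*0² = -2*0 = -1*0 = 0)
273*391 + x(t(0, 2), -13) = 273*391 + 0 = 106743 + 0 = 106743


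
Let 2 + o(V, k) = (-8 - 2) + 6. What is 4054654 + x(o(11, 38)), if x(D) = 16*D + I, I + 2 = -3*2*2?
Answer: 4054544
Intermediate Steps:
I = -14 (I = -2 - 3*2*2 = -2 - 6*2 = -2 - 12 = -14)
o(V, k) = -6 (o(V, k) = -2 + ((-8 - 2) + 6) = -2 + (-10 + 6) = -2 - 4 = -6)
x(D) = -14 + 16*D (x(D) = 16*D - 14 = -14 + 16*D)
4054654 + x(o(11, 38)) = 4054654 + (-14 + 16*(-6)) = 4054654 + (-14 - 96) = 4054654 - 110 = 4054544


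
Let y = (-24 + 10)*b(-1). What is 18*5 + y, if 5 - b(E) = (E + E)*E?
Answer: 48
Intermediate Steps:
b(E) = 5 - 2*E² (b(E) = 5 - (E + E)*E = 5 - 2*E*E = 5 - 2*E²)
y = -42 (y = (-24 + 10)*(5 - 2*(-1)²) = -14*(5 - 2*1) = -14*(5 - 2) = -14*3 = -42)
18*5 + y = 18*5 - 42 = 90 - 42 = 48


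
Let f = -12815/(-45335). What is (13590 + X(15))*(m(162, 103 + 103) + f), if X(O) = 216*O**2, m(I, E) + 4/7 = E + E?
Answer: 1625080733190/63469 ≈ 2.5604e+7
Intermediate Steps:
m(I, E) = -4/7 + 2*E (m(I, E) = -4/7 + (E + E) = -4/7 + 2*E)
f = 2563/9067 (f = -12815*(-1/45335) = 2563/9067 ≈ 0.28267)
(13590 + X(15))*(m(162, 103 + 103) + f) = (13590 + 216*15**2)*((-4/7 + 2*(103 + 103)) + 2563/9067) = (13590 + 216*225)*((-4/7 + 2*206) + 2563/9067) = (13590 + 48600)*((-4/7 + 412) + 2563/9067) = 62190*(2880/7 + 2563/9067) = 62190*(26130901/63469) = 1625080733190/63469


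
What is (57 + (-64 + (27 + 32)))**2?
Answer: 2704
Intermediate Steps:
(57 + (-64 + (27 + 32)))**2 = (57 + (-64 + 59))**2 = (57 - 5)**2 = 52**2 = 2704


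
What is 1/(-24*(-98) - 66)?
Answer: 1/2286 ≈ 0.00043745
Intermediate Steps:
1/(-24*(-98) - 66) = 1/(2352 - 66) = 1/2286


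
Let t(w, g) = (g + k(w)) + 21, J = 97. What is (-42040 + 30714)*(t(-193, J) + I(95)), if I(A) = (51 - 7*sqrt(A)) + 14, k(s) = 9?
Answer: -2174592 + 79282*sqrt(95) ≈ -1.4018e+6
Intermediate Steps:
t(w, g) = 30 + g (t(w, g) = (g + 9) + 21 = (9 + g) + 21 = 30 + g)
I(A) = 65 - 7*sqrt(A)
(-42040 + 30714)*(t(-193, J) + I(95)) = (-42040 + 30714)*((30 + 97) + (65 - 7*sqrt(95))) = -11326*(127 + (65 - 7*sqrt(95))) = -11326*(192 - 7*sqrt(95)) = -2174592 + 79282*sqrt(95)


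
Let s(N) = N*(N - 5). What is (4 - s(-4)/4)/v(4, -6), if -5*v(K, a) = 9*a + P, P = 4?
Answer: -1/2 ≈ -0.50000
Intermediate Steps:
v(K, a) = -4/5 - 9*a/5 (v(K, a) = -(9*a + 4)/5 = -(4 + 9*a)/5 = -4/5 - 9*a/5)
s(N) = N*(-5 + N)
(4 - s(-4)/4)/v(4, -6) = (4 - (-4)*(-5 - 4)/4)/(-4/5 - 9/5*(-6)) = (4 - (-4)*(-9)*(1/4))/(-4/5 + 54/5) = (4 - 1*36*(1/4))/10 = (4 - 36*1/4)/10 = (4 - 9)/10 = (1/10)*(-5) = -1/2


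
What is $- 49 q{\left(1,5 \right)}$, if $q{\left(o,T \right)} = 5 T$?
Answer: $-1225$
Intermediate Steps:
$- 49 q{\left(1,5 \right)} = - 49 \cdot 5 \cdot 5 = \left(-49\right) 25 = -1225$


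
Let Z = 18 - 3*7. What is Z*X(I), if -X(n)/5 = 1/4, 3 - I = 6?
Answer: 15/4 ≈ 3.7500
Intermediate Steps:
I = -3 (I = 3 - 1*6 = 3 - 6 = -3)
Z = -3 (Z = 18 - 1*21 = 18 - 21 = -3)
X(n) = -5/4
Z*X(I) = -3*(-5/4) = 15/4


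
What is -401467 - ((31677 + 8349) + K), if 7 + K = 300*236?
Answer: -512286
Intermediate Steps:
K = 70793 (K = -7 + 300*236 = -7 + 70800 = 70793)
-401467 - ((31677 + 8349) + K) = -401467 - ((31677 + 8349) + 70793) = -401467 - (40026 + 70793) = -401467 - 1*110819 = -401467 - 110819 = -512286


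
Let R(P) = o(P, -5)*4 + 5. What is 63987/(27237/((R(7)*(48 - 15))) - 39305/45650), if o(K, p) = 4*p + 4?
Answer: -4923982470/1142767 ≈ -4308.8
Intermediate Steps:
o(K, p) = 4 + 4*p
R(P) = -59 (R(P) = (4 + 4*(-5))*4 + 5 = (4 - 20)*4 + 5 = -16*4 + 5 = -64 + 5 = -59)
63987/(27237/((R(7)*(48 - 15))) - 39305/45650) = 63987/(27237/((-59*(48 - 15))) - 39305/45650) = 63987/(27237/((-59*33)) - 39305*1/45650) = 63987/(27237/(-1947) - 7861/9130) = 63987/(27237*(-1/1947) - 7861/9130) = 63987/(-9079/649 - 7861/9130) = 63987/(-7999369/538670) = 63987*(-538670/7999369) = -4923982470/1142767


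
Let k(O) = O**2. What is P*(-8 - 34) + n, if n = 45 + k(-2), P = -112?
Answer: 4753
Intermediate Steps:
n = 49 (n = 45 + (-2)**2 = 45 + 4 = 49)
P*(-8 - 34) + n = -112*(-8 - 34) + 49 = -112*(-42) + 49 = 4704 + 49 = 4753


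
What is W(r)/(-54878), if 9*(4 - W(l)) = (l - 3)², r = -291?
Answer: 4800/27439 ≈ 0.17493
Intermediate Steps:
W(l) = 4 - (-3 + l)²/9 (W(l) = 4 - (l - 3)²/9 = 4 - (-3 + l)²/9)
W(r)/(-54878) = (4 - (-3 - 291)²/9)/(-54878) = (4 - ⅑*(-294)²)*(-1/54878) = (4 - ⅑*86436)*(-1/54878) = (4 - 9604)*(-1/54878) = -9600*(-1/54878) = 4800/27439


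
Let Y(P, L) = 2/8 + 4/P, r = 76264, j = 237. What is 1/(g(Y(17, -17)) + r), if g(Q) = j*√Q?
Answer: 5185952/395499589751 - 474*√561/395499589751 ≈ 1.3084e-5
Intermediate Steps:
Y(P, L) = ¼ + 4/P (Y(P, L) = 2*(⅛) + 4/P = ¼ + 4/P)
g(Q) = 237*√Q
1/(g(Y(17, -17)) + r) = 1/(237*√((¼)*(16 + 17)/17) + 76264) = 1/(237*√((¼)*(1/17)*33) + 76264) = 1/(237*√(33/68) + 76264) = 1/(237*(√561/34) + 76264) = 1/(237*√561/34 + 76264) = 1/(76264 + 237*√561/34)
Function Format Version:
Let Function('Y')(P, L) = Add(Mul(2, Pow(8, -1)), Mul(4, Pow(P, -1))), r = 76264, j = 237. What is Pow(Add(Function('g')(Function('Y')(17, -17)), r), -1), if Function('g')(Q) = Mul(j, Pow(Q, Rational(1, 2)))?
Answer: Add(Rational(5185952, 395499589751), Mul(Rational(-474, 395499589751), Pow(561, Rational(1, 2)))) ≈ 1.3084e-5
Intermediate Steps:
Function('Y')(P, L) = Add(Rational(1, 4), Mul(4, Pow(P, -1))) (Function('Y')(P, L) = Add(Mul(2, Rational(1, 8)), Mul(4, Pow(P, -1))) = Add(Rational(1, 4), Mul(4, Pow(P, -1))))
Function('g')(Q) = Mul(237, Pow(Q, Rational(1, 2)))
Pow(Add(Function('g')(Function('Y')(17, -17)), r), -1) = Pow(Add(Mul(237, Pow(Mul(Rational(1, 4), Pow(17, -1), Add(16, 17)), Rational(1, 2))), 76264), -1) = Pow(Add(Mul(237, Pow(Mul(Rational(1, 4), Rational(1, 17), 33), Rational(1, 2))), 76264), -1) = Pow(Add(Mul(237, Pow(Rational(33, 68), Rational(1, 2))), 76264), -1) = Pow(Add(Mul(237, Mul(Rational(1, 34), Pow(561, Rational(1, 2)))), 76264), -1) = Pow(Add(Mul(Rational(237, 34), Pow(561, Rational(1, 2))), 76264), -1) = Pow(Add(76264, Mul(Rational(237, 34), Pow(561, Rational(1, 2)))), -1)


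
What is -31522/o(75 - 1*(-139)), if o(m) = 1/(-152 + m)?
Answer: -1954364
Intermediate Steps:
-31522/o(75 - 1*(-139)) = -(-2427194 + 4381558) = -31522/(1/(-152 + (75 + 139))) = -31522/(1/(-152 + 214)) = -31522/(1/62) = -31522/1/62 = -31522*62 = -1954364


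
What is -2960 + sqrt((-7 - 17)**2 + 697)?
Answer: -2960 + sqrt(1273) ≈ -2924.3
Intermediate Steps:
-2960 + sqrt((-7 - 17)**2 + 697) = -2960 + sqrt((-24)**2 + 697) = -2960 + sqrt(576 + 697) = -2960 + sqrt(1273)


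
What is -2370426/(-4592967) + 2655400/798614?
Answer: 2348203326894/611334624623 ≈ 3.8411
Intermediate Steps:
-2370426/(-4592967) + 2655400/798614 = -2370426*(-1/4592967) + 2655400*(1/798614) = 790142/1530989 + 1327700/399307 = 2348203326894/611334624623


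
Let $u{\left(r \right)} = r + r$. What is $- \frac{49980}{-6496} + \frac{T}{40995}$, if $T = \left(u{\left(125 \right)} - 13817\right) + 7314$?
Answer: $\frac{71725379}{9510840} \approx 7.5414$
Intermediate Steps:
$u{\left(r \right)} = 2 r$
$T = -6253$ ($T = \left(2 \cdot 125 - 13817\right) + 7314 = \left(250 - 13817\right) + 7314 = -13567 + 7314 = -6253$)
$- \frac{49980}{-6496} + \frac{T}{40995} = - \frac{49980}{-6496} - \frac{6253}{40995} = \left(-49980\right) \left(- \frac{1}{6496}\right) - \frac{6253}{40995} = \frac{1785}{232} - \frac{6253}{40995} = \frac{71725379}{9510840}$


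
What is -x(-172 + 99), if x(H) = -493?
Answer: 493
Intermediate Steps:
-x(-172 + 99) = -1*(-493) = 493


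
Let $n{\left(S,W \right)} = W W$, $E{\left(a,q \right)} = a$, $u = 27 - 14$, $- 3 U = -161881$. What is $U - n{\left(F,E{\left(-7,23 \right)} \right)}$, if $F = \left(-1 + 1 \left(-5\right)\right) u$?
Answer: $\frac{161734}{3} \approx 53911.0$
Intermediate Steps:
$U = \frac{161881}{3}$ ($U = \left(- \frac{1}{3}\right) \left(-161881\right) = \frac{161881}{3} \approx 53960.0$)
$u = 13$
$F = -78$ ($F = \left(-1 + 1 \left(-5\right)\right) 13 = \left(-1 - 5\right) 13 = \left(-6\right) 13 = -78$)
$n{\left(S,W \right)} = W^{2}$
$U - n{\left(F,E{\left(-7,23 \right)} \right)} = \frac{161881}{3} - \left(-7\right)^{2} = \frac{161881}{3} - 49 = \frac{161734}{3}$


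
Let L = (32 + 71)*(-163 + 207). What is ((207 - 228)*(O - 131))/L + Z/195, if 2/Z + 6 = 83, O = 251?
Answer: -859744/1546545 ≈ -0.55591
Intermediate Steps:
Z = 2/77 (Z = 2/(-6 + 83) = 2/77 ≈ 0.025974)
L = 4532 (L = 103*44 = 4532)
((207 - 228)*(O - 131))/L + Z/195 = ((207 - 228)*(251 - 131))/4532 + (2/77)/195 = -21*120*(1/4532) + (2/77)*(1/195) = -2520*1/4532 + 2/15015 = -630/1133 + 2/15015 = -859744/1546545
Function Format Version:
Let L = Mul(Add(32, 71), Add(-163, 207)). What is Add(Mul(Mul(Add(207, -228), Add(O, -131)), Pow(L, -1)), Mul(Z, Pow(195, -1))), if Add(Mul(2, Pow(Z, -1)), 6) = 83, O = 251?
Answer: Rational(-859744, 1546545) ≈ -0.55591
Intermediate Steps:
Z = Rational(2, 77) (Z = Mul(2, Pow(Add(-6, 83), -1)) = Mul(2, Pow(77, -1)) = Mul(2, Rational(1, 77)) = Rational(2, 77) ≈ 0.025974)
L = 4532 (L = Mul(103, 44) = 4532)
Add(Mul(Mul(Add(207, -228), Add(O, -131)), Pow(L, -1)), Mul(Z, Pow(195, -1))) = Add(Mul(Mul(Add(207, -228), Add(251, -131)), Pow(4532, -1)), Mul(Rational(2, 77), Pow(195, -1))) = Add(Mul(Mul(-21, 120), Rational(1, 4532)), Mul(Rational(2, 77), Rational(1, 195))) = Add(Mul(-2520, Rational(1, 4532)), Rational(2, 15015)) = Add(Rational(-630, 1133), Rational(2, 15015)) = Rational(-859744, 1546545)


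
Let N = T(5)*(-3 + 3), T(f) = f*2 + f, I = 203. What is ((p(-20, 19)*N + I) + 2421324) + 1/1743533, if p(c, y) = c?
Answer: 4222012234892/1743533 ≈ 2.4215e+6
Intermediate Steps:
T(f) = 3*f (T(f) = 2*f + f = 3*f)
N = 0 (N = (3*5)*(-3 + 3) = 15*0 = 0)
((p(-20, 19)*N + I) + 2421324) + 1/1743533 = ((-20*0 + 203) + 2421324) + 1/1743533 = ((0 + 203) + 2421324) + 1/1743533 = (203 + 2421324) + 1/1743533 = 2421527 + 1/1743533 = 4222012234892/1743533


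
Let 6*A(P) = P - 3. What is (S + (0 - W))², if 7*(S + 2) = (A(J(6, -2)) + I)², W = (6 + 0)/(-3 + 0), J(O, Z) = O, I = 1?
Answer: 81/784 ≈ 0.10332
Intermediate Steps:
W = -2 (W = 6/(-3) = 6*(-⅓) = -2)
A(P) = -½ + P/6 (A(P) = (P - 3)/6 = (-3 + P)/6 = -½ + P/6)
S = -47/28 (S = -2 + ((-½ + (⅙)*6) + 1)²/7 = -2 + ((-½ + 1) + 1)²/7 = -2 + (½ + 1)²/7 = -2 + (3/2)²/7 = -2 + (⅐)*(9/4) = -2 + 9/28 = -47/28 ≈ -1.6786)
(S + (0 - W))² = (-47/28 + (0 - 1*(-2)))² = (-47/28 + (0 + 2))² = (-47/28 + 2)² = (9/28)² = 81/784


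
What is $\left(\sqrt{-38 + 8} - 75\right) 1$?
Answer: $-75 + i \sqrt{30} \approx -75.0 + 5.4772 i$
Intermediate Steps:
$\left(\sqrt{-38 + 8} - 75\right) 1 = \left(\sqrt{-30} - 75\right) 1 = \left(i \sqrt{30} - 75\right) 1 = \left(-75 + i \sqrt{30}\right) 1 = -75 + i \sqrt{30}$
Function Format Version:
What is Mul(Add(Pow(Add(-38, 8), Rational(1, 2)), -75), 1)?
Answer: Add(-75, Mul(I, Pow(30, Rational(1, 2)))) ≈ Add(-75.000, Mul(5.4772, I))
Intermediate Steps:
Mul(Add(Pow(Add(-38, 8), Rational(1, 2)), -75), 1) = Mul(Add(Pow(-30, Rational(1, 2)), -75), 1) = Mul(Add(Mul(I, Pow(30, Rational(1, 2))), -75), 1) = Mul(Add(-75, Mul(I, Pow(30, Rational(1, 2)))), 1) = Add(-75, Mul(I, Pow(30, Rational(1, 2))))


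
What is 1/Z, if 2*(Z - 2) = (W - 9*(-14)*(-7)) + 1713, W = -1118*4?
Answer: -2/3637 ≈ -0.00054990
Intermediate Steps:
W = -4472
Z = -3637/2 (Z = 2 + ((-4472 - 9*(-14)*(-7)) + 1713)/2 = 2 + ((-4472 + 126*(-7)) + 1713)/2 = 2 + ((-4472 - 882) + 1713)/2 = 2 + (-5354 + 1713)/2 = 2 + (½)*(-3641) = 2 - 3641/2 = -3637/2 ≈ -1818.5)
1/Z = 1/(-3637/2) = -2/3637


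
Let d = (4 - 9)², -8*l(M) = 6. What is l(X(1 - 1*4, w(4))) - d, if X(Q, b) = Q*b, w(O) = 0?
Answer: -103/4 ≈ -25.750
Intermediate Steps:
l(M) = -¾ (l(M) = -⅛*6 = -¾)
d = 25 (d = (-5)² = 25)
l(X(1 - 1*4, w(4))) - d = -¾ - 1*25 = -¾ - 25 = -103/4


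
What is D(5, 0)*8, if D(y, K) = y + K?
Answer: 40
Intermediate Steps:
D(y, K) = K + y
D(5, 0)*8 = (0 + 5)*8 = 5*8 = 40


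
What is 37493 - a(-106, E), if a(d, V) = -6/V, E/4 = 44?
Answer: 3299387/88 ≈ 37493.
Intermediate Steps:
E = 176 (E = 4*44 = 176)
37493 - a(-106, E) = 37493 - (-6)/176 = 37493 - 1*(-3/88) = 37493 + 3/88 = 3299387/88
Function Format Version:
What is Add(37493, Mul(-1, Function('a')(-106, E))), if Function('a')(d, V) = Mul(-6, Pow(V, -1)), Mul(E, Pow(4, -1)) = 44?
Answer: Rational(3299387, 88) ≈ 37493.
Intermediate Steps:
E = 176 (E = Mul(4, 44) = 176)
Add(37493, Mul(-1, Function('a')(-106, E))) = Add(37493, Mul(-1, Mul(-6, Pow(176, -1)))) = Add(37493, Mul(-1, Mul(-6, Rational(1, 176)))) = Add(37493, Mul(-1, Rational(-3, 88))) = Add(37493, Rational(3, 88)) = Rational(3299387, 88)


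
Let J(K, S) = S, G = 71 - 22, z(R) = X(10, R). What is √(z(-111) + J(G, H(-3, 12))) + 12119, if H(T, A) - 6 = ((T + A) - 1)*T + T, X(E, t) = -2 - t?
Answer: 12119 + 2*√22 ≈ 12128.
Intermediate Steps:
H(T, A) = 6 + T + T*(-1 + A + T) (H(T, A) = 6 + (((T + A) - 1)*T + T) = 6 + (((A + T) - 1)*T + T) = 6 + ((-1 + A + T)*T + T) = 6 + (T*(-1 + A + T) + T) = 6 + (T + T*(-1 + A + T)) = 6 + T + T*(-1 + A + T))
z(R) = -2 - R
G = 49
√(z(-111) + J(G, H(-3, 12))) + 12119 = √((-2 - 1*(-111)) + (6 + (-3)² + 12*(-3))) + 12119 = √((-2 + 111) + (6 + 9 - 36)) + 12119 = √(109 - 21) + 12119 = √88 + 12119 = 2*√22 + 12119 = 12119 + 2*√22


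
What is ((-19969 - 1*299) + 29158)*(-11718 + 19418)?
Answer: 68453000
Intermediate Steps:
((-19969 - 1*299) + 29158)*(-11718 + 19418) = ((-19969 - 299) + 29158)*7700 = (-20268 + 29158)*7700 = 8890*7700 = 68453000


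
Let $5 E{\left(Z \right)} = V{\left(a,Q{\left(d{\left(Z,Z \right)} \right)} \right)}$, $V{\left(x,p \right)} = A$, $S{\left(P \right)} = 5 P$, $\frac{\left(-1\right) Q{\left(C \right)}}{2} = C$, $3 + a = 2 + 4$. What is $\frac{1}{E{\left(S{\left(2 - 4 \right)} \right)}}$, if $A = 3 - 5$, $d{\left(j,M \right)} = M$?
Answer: $- \frac{5}{2} \approx -2.5$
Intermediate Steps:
$a = 3$ ($a = -3 + \left(2 + 4\right) = -3 + 6 = 3$)
$Q{\left(C \right)} = - 2 C$
$A = -2$ ($A = 3 - 5 = -2$)
$V{\left(x,p \right)} = -2$
$E{\left(Z \right)} = - \frac{2}{5}$ ($E{\left(Z \right)} = \frac{1}{5} \left(-2\right) = - \frac{2}{5}$)
$\frac{1}{E{\left(S{\left(2 - 4 \right)} \right)}} = \frac{1}{- \frac{2}{5}} = - \frac{5}{2}$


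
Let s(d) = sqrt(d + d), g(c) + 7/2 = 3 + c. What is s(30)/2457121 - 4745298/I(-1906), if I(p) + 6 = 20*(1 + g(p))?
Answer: 2372649/19058 + 2*sqrt(15)/2457121 ≈ 124.50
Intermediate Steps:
g(c) = -1/2 + c (g(c) = -7/2 + (3 + c) = -1/2 + c)
s(d) = sqrt(2)*sqrt(d) (s(d) = sqrt(2*d) = sqrt(2)*sqrt(d))
I(p) = 4 + 20*p (I(p) = -6 + 20*(1 + (-1/2 + p)) = -6 + 20*(1/2 + p) = -6 + (10 + 20*p) = 4 + 20*p)
s(30)/2457121 - 4745298/I(-1906) = (sqrt(2)*sqrt(30))/2457121 - 4745298/(4 + 20*(-1906)) = (2*sqrt(15))*(1/2457121) - 4745298/(4 - 38120) = 2*sqrt(15)/2457121 - 4745298/(-38116) = 2*sqrt(15)/2457121 - 4745298*(-1/38116) = 2*sqrt(15)/2457121 + 2372649/19058 = 2372649/19058 + 2*sqrt(15)/2457121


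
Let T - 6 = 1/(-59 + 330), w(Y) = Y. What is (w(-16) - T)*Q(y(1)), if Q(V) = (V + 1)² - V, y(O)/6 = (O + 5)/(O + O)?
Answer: -2045309/271 ≈ -7547.3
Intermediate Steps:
T = 1627/271 (T = 6 + 1/(-59 + 330) = 6 + 1/271 = 1627/271 ≈ 6.0037)
y(O) = 3*(5 + O)/O (y(O) = 6*((O + 5)/(O + O)) = 6*((5 + O)/((2*O))) = 6*((5 + O)*(1/(2*O))) = 6*((5 + O)/(2*O)) = 3*(5 + O)/O)
Q(V) = (1 + V)² - V
(w(-16) - T)*Q(y(1)) = (-16 - 1*1627/271)*((1 + (3 + 15/1))² - (3 + 15/1)) = (-16 - 1627/271)*((1 + (3 + 15*1))² - (3 + 15*1)) = -5963*((1 + (3 + 15))² - (3 + 15))/271 = -5963*((1 + 18)² - 1*18)/271 = -5963*(19² - 18)/271 = -5963*(361 - 18)/271 = -5963/271*343 = -2045309/271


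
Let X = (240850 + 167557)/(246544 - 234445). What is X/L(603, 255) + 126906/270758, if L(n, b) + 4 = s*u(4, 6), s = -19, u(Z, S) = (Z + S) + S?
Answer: 181167365623/504488760468 ≈ 0.35911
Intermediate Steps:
u(Z, S) = Z + 2*S (u(Z, S) = (S + Z) + S = Z + 2*S)
L(n, b) = -308 (L(n, b) = -4 - 19*(4 + 2*6) = -4 - 19*(4 + 12) = -4 - 19*16 = -4 - 304 = -308)
X = 408407/12099 ≈ 33.755
X/L(603, 255) + 126906/270758 = (408407/12099)/(-308) + 126906/270758 = (408407/12099)*(-1/308) + 126906*(1/270758) = -408407/3726492 + 63453/135379 = 181167365623/504488760468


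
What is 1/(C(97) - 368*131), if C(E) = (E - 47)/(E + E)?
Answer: -97/4676151 ≈ -2.0744e-5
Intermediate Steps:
C(E) = (-47 + E)/(2*E) (C(E) = (-47 + E)/((2*E)) = (-47 + E)*(1/(2*E)) = (-47 + E)/(2*E))
1/(C(97) - 368*131) = 1/((½)*(-47 + 97)/97 - 368*131) = 1/((½)*(1/97)*50 - 48208) = 1/(25/97 - 48208) = 1/(-4676151/97) = -97/4676151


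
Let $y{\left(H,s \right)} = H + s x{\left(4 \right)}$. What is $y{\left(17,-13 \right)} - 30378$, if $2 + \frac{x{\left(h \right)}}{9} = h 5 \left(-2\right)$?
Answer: $-25447$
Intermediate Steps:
$x{\left(h \right)} = -18 - 90 h$ ($x{\left(h \right)} = -18 + 9 h 5 \left(-2\right) = -18 + 9 \cdot 5 h \left(-2\right) = -18 + 9 \left(- 10 h\right) = -18 - 90 h$)
$y{\left(H,s \right)} = H - 378 s$ ($y{\left(H,s \right)} = H + s \left(-18 - 360\right) = H + s \left(-378\right) = H - 378 s$)
$y{\left(17,-13 \right)} - 30378 = \left(17 - -4914\right) - 30378 = \left(17 + 4914\right) - 30378 = 4931 - 30378 = -25447$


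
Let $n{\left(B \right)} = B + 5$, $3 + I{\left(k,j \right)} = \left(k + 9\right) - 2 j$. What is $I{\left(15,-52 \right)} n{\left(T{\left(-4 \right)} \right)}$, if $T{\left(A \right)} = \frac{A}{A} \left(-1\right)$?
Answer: $500$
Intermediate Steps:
$I{\left(k,j \right)} = 6 + k - 2 j$ ($I{\left(k,j \right)} = -3 - \left(-9 - k + 2 j\right) = -3 + \left(9 + k - 2 j\right) = 6 + k - 2 j$)
$T{\left(A \right)} = -1$ ($T{\left(A \right)} = 1 \left(-1\right) = -1$)
$n{\left(B \right)} = 5 + B$
$I{\left(15,-52 \right)} n{\left(T{\left(-4 \right)} \right)} = \left(6 + 15 - -104\right) \left(5 - 1\right) = \left(6 + 15 + 104\right) 4 = 125 \cdot 4 = 500$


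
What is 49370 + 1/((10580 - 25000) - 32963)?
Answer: 2339298709/47383 ≈ 49370.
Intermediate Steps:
49370 + 1/((10580 - 25000) - 32963) = 49370 + 1/(-14420 - 32963) = 49370 + 1/(-47383) = 49370 - 1/47383 = 2339298709/47383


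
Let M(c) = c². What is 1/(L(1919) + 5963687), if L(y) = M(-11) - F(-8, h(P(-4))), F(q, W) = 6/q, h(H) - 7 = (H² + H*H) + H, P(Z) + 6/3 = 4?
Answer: 4/23855235 ≈ 1.6768e-7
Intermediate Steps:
P(Z) = 2 (P(Z) = -2 + 4 = 2)
h(H) = 7 + H + 2*H² (h(H) = 7 + ((H² + H*H) + H) = 7 + ((H² + H²) + H) = 7 + (2*H² + H) = 7 + (H + 2*H²) = 7 + H + 2*H²)
L(y) = 487/4 (L(y) = (-11)² - 6/(-8) = 121 - 6*(-1)/8 = 121 - 1*(-¾) = 121 + ¾ = 487/4)
1/(L(1919) + 5963687) = 1/(487/4 + 5963687) = 1/(23855235/4) = 4/23855235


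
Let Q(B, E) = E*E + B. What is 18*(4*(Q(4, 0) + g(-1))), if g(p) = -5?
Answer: -72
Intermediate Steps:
Q(B, E) = B + E² (Q(B, E) = E² + B = B + E²)
18*(4*(Q(4, 0) + g(-1))) = 18*(4*((4 + 0²) - 5)) = 18*(4*((4 + 0) - 5)) = 18*(4*(4 - 5)) = 18*(4*(-1)) = 18*(-4) = -72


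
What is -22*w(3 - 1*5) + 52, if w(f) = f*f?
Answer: -36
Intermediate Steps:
w(f) = f²
-22*w(3 - 1*5) + 52 = -22*(3 - 1*5)² + 52 = -22*(3 - 5)² + 52 = -22*(-2)² + 52 = -22*4 + 52 = -88 + 52 = -36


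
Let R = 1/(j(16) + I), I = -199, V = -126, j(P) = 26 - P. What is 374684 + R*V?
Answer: 1124054/3 ≈ 3.7468e+5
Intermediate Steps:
R = -1/189 (R = 1/((26 - 1*16) - 199) = 1/((26 - 16) - 199) = 1/(10 - 199) = 1/(-189) = -1/189 ≈ -0.0052910)
374684 + R*V = 374684 - 1/189*(-126) = 374684 + ⅔ = 1124054/3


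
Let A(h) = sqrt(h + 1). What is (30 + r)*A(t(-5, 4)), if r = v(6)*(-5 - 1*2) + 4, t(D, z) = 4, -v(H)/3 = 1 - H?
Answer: -71*sqrt(5) ≈ -158.76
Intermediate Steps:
v(H) = -3 + 3*H (v(H) = -3*(1 - H) = -3 + 3*H)
r = -101 (r = (-3 + 3*6)*(-5 - 1*2) + 4 = (-3 + 18)*(-5 - 2) + 4 = 15*(-7) + 4 = -105 + 4 = -101)
A(h) = sqrt(1 + h)
(30 + r)*A(t(-5, 4)) = (30 - 101)*sqrt(1 + 4) = -71*sqrt(5)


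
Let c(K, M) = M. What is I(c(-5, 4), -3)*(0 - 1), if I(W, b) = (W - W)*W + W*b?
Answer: 12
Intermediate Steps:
I(W, b) = W*b (I(W, b) = 0*W + W*b = 0 + W*b = W*b)
I(c(-5, 4), -3)*(0 - 1) = (4*(-3))*(0 - 1) = -12*(-1) = 12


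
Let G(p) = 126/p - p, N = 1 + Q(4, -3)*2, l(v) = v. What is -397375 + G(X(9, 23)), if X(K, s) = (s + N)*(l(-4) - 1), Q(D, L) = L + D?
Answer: -25820988/65 ≈ -3.9725e+5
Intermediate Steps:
Q(D, L) = D + L
N = 3 (N = 1 + (4 - 3)*2 = 1 + 1*2 = 1 + 2 = 3)
X(K, s) = -15 - 5*s (X(K, s) = (s + 3)*(-4 - 1) = (3 + s)*(-5) = -15 - 5*s)
G(p) = -p + 126/p
-397375 + G(X(9, 23)) = -397375 + (-(-15 - 5*23) + 126/(-15 - 5*23)) = -397375 + (-(-15 - 115) + 126/(-15 - 115)) = -397375 + (-1*(-130) + 126/(-130)) = -397375 + (130 + 126*(-1/130)) = -397375 + (130 - 63/65) = -397375 + 8387/65 = -25820988/65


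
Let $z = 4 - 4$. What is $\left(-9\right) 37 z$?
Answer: $0$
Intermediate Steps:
$z = 0$
$\left(-9\right) 37 z = \left(-9\right) 37 \cdot 0 = \left(-333\right) 0 = 0$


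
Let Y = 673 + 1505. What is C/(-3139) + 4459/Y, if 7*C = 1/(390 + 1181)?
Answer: 153922818419/75183651774 ≈ 2.0473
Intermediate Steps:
Y = 2178
C = 1/10997 (C = 1/(7*(390 + 1181)) = (1/7)/1571 = (1/7)*(1/1571) = 1/10997 ≈ 9.0934e-5)
C/(-3139) + 4459/Y = (1/10997)/(-3139) + 4459/2178 = (1/10997)*(-1/3139) + 4459*(1/2178) = -1/34519583 + 4459/2178 = 153922818419/75183651774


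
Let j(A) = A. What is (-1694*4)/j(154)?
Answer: -44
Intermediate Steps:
(-1694*4)/j(154) = -1694*4/154 = -6776*1/154 = -44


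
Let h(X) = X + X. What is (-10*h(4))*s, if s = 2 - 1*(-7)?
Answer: -720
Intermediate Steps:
h(X) = 2*X
s = 9 (s = 2 + 7 = 9)
(-10*h(4))*s = -20*4*9 = -10*8*9 = -80*9 = -720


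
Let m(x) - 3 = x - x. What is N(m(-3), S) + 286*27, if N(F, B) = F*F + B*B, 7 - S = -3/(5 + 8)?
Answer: 1315375/169 ≈ 7783.3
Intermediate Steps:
m(x) = 3 (m(x) = 3 + (x - x) = 3 + 0 = 3)
S = 94/13 (S = 7 - (-3)/(5 + 8) = 7 - (-3)/13 = 7 - 1*(-3/13) = 7 + 3/13 = 94/13 ≈ 7.2308)
N(F, B) = B² + F² (N(F, B) = F² + B² = B² + F²)
N(m(-3), S) + 286*27 = ((94/13)² + 3²) + 286*27 = (8836/169 + 9) + 7722 = 10357/169 + 7722 = 1315375/169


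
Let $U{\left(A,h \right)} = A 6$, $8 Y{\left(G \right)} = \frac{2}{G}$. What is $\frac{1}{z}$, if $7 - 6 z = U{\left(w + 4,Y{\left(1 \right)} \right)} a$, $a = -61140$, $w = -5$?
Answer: $- \frac{6}{366833} \approx -1.6356 \cdot 10^{-5}$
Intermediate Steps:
$Y{\left(G \right)} = \frac{1}{4 G}$ ($Y{\left(G \right)} = \frac{2 \frac{1}{G}}{8} = \frac{1}{4 G}$)
$U{\left(A,h \right)} = 6 A$
$z = - \frac{366833}{6}$ ($z = \frac{7}{6} - \frac{6 \left(-5 + 4\right) \left(-61140\right)}{6} = \frac{7}{6} - \frac{6 \left(-1\right) \left(-61140\right)}{6} = \frac{7}{6} - \frac{\left(-6\right) \left(-61140\right)}{6} = \frac{7}{6} - 61140 = - \frac{366833}{6} \approx -61139.0$)
$\frac{1}{z} = \frac{1}{- \frac{366833}{6}} = - \frac{6}{366833}$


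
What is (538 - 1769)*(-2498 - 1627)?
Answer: 5077875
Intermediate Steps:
(538 - 1769)*(-2498 - 1627) = -1231*(-4125) = 5077875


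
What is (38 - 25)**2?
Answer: 169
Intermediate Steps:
(38 - 25)**2 = 13**2 = 169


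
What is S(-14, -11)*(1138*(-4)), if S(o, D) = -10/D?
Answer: -45520/11 ≈ -4138.2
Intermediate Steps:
S(-14, -11)*(1138*(-4)) = (-10/(-11))*(1138*(-4)) = -10*(-1/11)*(-4552) = (10/11)*(-4552) = -45520/11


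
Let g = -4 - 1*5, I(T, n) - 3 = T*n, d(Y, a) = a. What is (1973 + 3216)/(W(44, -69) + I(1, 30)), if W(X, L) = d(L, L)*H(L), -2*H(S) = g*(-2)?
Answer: 5189/654 ≈ 7.9342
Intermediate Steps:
I(T, n) = 3 + T*n
g = -9 (g = -4 - 5 = -9)
H(S) = -9 (H(S) = -(-9)*(-2)/2 = -½*18 = -9)
W(X, L) = -9*L (W(X, L) = L*(-9) = -9*L)
(1973 + 3216)/(W(44, -69) + I(1, 30)) = (1973 + 3216)/(-9*(-69) + (3 + 1*30)) = 5189/(621 + (3 + 30)) = 5189/(621 + 33) = 5189/654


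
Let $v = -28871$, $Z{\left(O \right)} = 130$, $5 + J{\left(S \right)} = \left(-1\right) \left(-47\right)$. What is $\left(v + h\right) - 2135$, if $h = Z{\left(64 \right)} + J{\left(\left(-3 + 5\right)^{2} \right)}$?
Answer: $-30834$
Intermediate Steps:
$J{\left(S \right)} = 42$ ($J{\left(S \right)} = -5 - -47 = -5 + 47 = 42$)
$h = 172$ ($h = 130 + 42 = 172$)
$\left(v + h\right) - 2135 = \left(-28871 + 172\right) - 2135 = -28699 - 2135 = -30834$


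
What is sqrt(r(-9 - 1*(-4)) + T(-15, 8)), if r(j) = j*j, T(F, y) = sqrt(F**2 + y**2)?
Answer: sqrt(42) ≈ 6.4807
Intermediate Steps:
r(j) = j**2
sqrt(r(-9 - 1*(-4)) + T(-15, 8)) = sqrt((-9 - 1*(-4))**2 + sqrt((-15)**2 + 8**2)) = sqrt((-9 + 4)**2 + sqrt(225 + 64)) = sqrt((-5)**2 + sqrt(289)) = sqrt(25 + 17) = sqrt(42)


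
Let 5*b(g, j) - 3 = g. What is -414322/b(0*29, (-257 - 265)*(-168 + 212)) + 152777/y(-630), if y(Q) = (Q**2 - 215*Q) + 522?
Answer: -367967501863/532872 ≈ -6.9054e+5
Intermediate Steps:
y(Q) = 522 + Q**2 - 215*Q
b(g, j) = 3/5 + g/5
-414322/b(0*29, (-257 - 265)*(-168 + 212)) + 152777/y(-630) = -414322/(3/5 + (0*29)/5) + 152777/(522 + (-630)**2 - 215*(-630)) = -414322/(3/5 + (1/5)*0) + 152777/(522 + 396900 + 135450) = -414322/(3/5 + 0) + 152777/532872 = -414322/3/5 + 152777*(1/532872) = -414322*5/3 + 152777/532872 = -2071610/3 + 152777/532872 = -367967501863/532872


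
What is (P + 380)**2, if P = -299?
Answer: 6561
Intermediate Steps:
(P + 380)**2 = (-299 + 380)**2 = 81**2 = 6561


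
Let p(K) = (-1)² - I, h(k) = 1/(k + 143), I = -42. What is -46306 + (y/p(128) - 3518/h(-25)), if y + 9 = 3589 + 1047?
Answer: -19836863/43 ≈ -4.6132e+5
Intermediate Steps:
y = 4627 (y = -9 + (3589 + 1047) = -9 + 4636 = 4627)
h(k) = 1/(143 + k)
p(K) = 43 (p(K) = (-1)² - 1*(-42) = 1 + 42 = 43)
-46306 + (y/p(128) - 3518/h(-25)) = -46306 + (4627/43 - 3518/(1/(143 - 25))) = -46306 + (4627*(1/43) - 3518/(1/118)) = -46306 + (4627/43 - 3518/1/118) = -46306 + (4627/43 - 3518*118) = -46306 + (4627/43 - 415124) = -46306 - 17845705/43 = -19836863/43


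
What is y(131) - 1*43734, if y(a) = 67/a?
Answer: -5729087/131 ≈ -43734.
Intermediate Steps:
y(131) - 1*43734 = 67/131 - 1*43734 = 67*(1/131) - 43734 = 67/131 - 43734 = -5729087/131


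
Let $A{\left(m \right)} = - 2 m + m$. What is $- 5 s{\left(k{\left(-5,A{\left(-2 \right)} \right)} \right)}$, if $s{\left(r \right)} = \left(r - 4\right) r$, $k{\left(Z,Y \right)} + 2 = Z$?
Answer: $-385$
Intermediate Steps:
$A{\left(m \right)} = - m$
$k{\left(Z,Y \right)} = -2 + Z$
$s{\left(r \right)} = r \left(-4 + r\right)$ ($s{\left(r \right)} = \left(-4 + r\right) r = r \left(-4 + r\right)$)
$- 5 s{\left(k{\left(-5,A{\left(-2 \right)} \right)} \right)} = - 5 \left(-2 - 5\right) \left(-4 - 7\right) = - 5 \left(- 7 \left(-4 - 7\right)\right) = - 5 \left(\left(-7\right) \left(-11\right)\right) = \left(-5\right) 77 = -385$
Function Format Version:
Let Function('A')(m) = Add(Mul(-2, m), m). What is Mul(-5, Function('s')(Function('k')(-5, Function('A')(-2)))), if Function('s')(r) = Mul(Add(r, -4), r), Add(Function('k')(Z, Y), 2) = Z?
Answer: -385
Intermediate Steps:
Function('A')(m) = Mul(-1, m)
Function('k')(Z, Y) = Add(-2, Z)
Function('s')(r) = Mul(r, Add(-4, r)) (Function('s')(r) = Mul(Add(-4, r), r) = Mul(r, Add(-4, r)))
Mul(-5, Function('s')(Function('k')(-5, Function('A')(-2)))) = Mul(-5, Mul(Add(-2, -5), Add(-4, Add(-2, -5)))) = Mul(-5, Mul(-7, Add(-4, -7))) = Mul(-5, Mul(-7, -11)) = Mul(-5, 77) = -385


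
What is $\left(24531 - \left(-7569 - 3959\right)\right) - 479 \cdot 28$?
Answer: $22647$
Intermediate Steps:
$\left(24531 - \left(-7569 - 3959\right)\right) - 479 \cdot 28 = \left(24531 - -11528\right) - 13412 = \left(24531 + 11528\right) - 13412 = 36059 - 13412 = 22647$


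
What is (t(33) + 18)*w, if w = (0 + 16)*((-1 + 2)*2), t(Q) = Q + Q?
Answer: 2688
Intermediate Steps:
t(Q) = 2*Q
w = 32 (w = 16*(1*2) = 16*2 = 32)
(t(33) + 18)*w = (2*33 + 18)*32 = (66 + 18)*32 = 84*32 = 2688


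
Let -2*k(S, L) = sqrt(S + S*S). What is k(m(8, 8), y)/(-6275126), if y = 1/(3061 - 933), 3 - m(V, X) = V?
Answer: sqrt(5)/6275126 ≈ 3.5634e-7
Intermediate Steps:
m(V, X) = 3 - V
y = 1/2128 ≈ 0.00046992
k(S, L) = -sqrt(S + S**2)/2 (k(S, L) = -sqrt(S + S*S)/2 = -sqrt(S + S**2)/2)
k(m(8, 8), y)/(-6275126) = -2*sqrt(5)/2/(-6275126) = -2*sqrt(5)/2*(-1/6275126) = -sqrt(5)*(-1/6275126) = sqrt(5)/6275126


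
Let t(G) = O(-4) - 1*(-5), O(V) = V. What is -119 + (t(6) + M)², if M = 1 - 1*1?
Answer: -118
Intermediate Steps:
M = 0 (M = 1 - 1 = 0)
t(G) = 1 (t(G) = -4 - 1*(-5) = -4 + 5 = 1)
-119 + (t(6) + M)² = -119 + (1 + 0)² = -119 + 1² = -119 + 1 = -118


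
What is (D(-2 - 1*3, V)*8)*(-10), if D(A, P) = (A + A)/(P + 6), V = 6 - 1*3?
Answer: 800/9 ≈ 88.889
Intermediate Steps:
V = 3 (V = 6 - 3 = 3)
D(A, P) = 2*A/(6 + P) (D(A, P) = (2*A)/(6 + P) = 2*A/(6 + P))
(D(-2 - 1*3, V)*8)*(-10) = ((2*(-2 - 1*3)/(6 + 3))*8)*(-10) = ((2*(-2 - 3)/9)*8)*(-10) = ((2*(-5)*(1/9))*8)*(-10) = -10/9*8*(-10) = -80/9*(-10) = 800/9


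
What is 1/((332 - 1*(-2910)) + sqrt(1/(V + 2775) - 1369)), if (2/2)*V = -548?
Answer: 3609967/11705037395 - I*sqrt(6789592974)/23410074790 ≈ 0.00030841 - 3.5198e-6*I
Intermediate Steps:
V = -548
1/((332 - 1*(-2910)) + sqrt(1/(V + 2775) - 1369)) = 1/((332 - 1*(-2910)) + sqrt(1/(-548 + 2775) - 1369)) = 1/((332 + 2910) + sqrt(1/2227 - 1369)) = 1/(3242 + sqrt(1/2227 - 1369)) = 1/(3242 + sqrt(-3048762/2227)) = 1/(3242 + I*sqrt(6789592974)/2227)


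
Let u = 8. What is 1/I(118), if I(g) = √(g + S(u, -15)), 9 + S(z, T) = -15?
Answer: √94/94 ≈ 0.10314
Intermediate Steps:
S(z, T) = -24 (S(z, T) = -9 - 15 = -24)
I(g) = √(-24 + g) (I(g) = √(g - 24) = √(-24 + g))
1/I(118) = 1/(√(-24 + 118)) = 1/(√94) = √94/94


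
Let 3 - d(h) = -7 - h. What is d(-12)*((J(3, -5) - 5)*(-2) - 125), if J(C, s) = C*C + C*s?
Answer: 206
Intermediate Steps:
J(C, s) = C² + C*s
d(h) = 10 + h (d(h) = 3 - (-7 - h) = 3 + (7 + h) = 10 + h)
d(-12)*((J(3, -5) - 5)*(-2) - 125) = (10 - 12)*((3*(3 - 5) - 5)*(-2) - 125) = -2*((3*(-2) - 5)*(-2) - 125) = -2*((-6 - 5)*(-2) - 125) = -2*(-11*(-2) - 125) = -2*(22 - 125) = -2*(-103) = 206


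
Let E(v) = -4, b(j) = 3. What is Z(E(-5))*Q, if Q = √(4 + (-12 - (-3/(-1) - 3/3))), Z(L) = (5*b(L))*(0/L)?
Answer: 0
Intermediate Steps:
Z(L) = 0 (Z(L) = (5*3)*(0/L) = 15*0 = 0)
Q = I*√10 (Q = √(4 + (-12 - (-3*(-1) - 3*⅓))) = √(4 + (-12 - (3 - 1))) = √(4 + (-12 - 1*2)) = √(4 + (-12 - 2)) = √(4 - 14) = √(-10) = I*√10 ≈ 3.1623*I)
Z(E(-5))*Q = 0*(I*√10) = 0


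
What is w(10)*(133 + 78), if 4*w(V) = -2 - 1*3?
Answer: -1055/4 ≈ -263.75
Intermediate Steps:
w(V) = -5/4 (w(V) = (-2 - 1*3)/4 = (-2 - 3)/4 = (¼)*(-5) = -5/4)
w(10)*(133 + 78) = -5*(133 + 78)/4 = -5/4*211 = -1055/4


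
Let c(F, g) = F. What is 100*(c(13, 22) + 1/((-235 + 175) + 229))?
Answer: 219800/169 ≈ 1300.6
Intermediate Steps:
100*(c(13, 22) + 1/((-235 + 175) + 229)) = 100*(13 + 1/((-235 + 175) + 229)) = 100*(13 + 1/(-60 + 229)) = 100*(13 + 1/169) = 100*(2198/169) = 219800/169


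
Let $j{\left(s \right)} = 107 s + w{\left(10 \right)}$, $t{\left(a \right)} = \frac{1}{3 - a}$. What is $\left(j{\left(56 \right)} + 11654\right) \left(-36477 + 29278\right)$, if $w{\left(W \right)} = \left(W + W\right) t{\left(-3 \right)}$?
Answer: $- \frac{381172652}{3} \approx -1.2706 \cdot 10^{8}$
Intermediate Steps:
$w{\left(W \right)} = \frac{W}{3}$ ($w{\left(W \right)} = \left(W + W\right) \left(- \frac{1}{-3 - 3}\right) = 2 W \left(- \frac{1}{-6}\right) = 2 W \left(\left(-1\right) \left(- \frac{1}{6}\right)\right) = 2 W \frac{1}{6} = \frac{W}{3}$)
$j{\left(s \right)} = \frac{10}{3} + 107 s$ ($j{\left(s \right)} = 107 s + \frac{1}{3} \cdot 10 = 107 s + \frac{10}{3} = \frac{10}{3} + 107 s$)
$\left(j{\left(56 \right)} + 11654\right) \left(-36477 + 29278\right) = \left(\left(\frac{10}{3} + 107 \cdot 56\right) + 11654\right) \left(-36477 + 29278\right) = \left(\left(\frac{10}{3} + 5992\right) + 11654\right) \left(-7199\right) = \left(\frac{17986}{3} + 11654\right) \left(-7199\right) = \frac{52948}{3} \left(-7199\right) = - \frac{381172652}{3}$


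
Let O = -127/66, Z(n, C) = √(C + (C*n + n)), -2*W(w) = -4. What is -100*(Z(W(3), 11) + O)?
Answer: 6350/33 - 100*√35 ≈ -399.18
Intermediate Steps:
W(w) = 2 (W(w) = -½*(-4) = 2)
Z(n, C) = √(C + n + C*n) (Z(n, C) = √(C + (n + C*n)) = √(C + n + C*n))
O = -127/66 (O = -127*1/66 = -127/66 ≈ -1.9242)
-100*(Z(W(3), 11) + O) = -100*(√(11 + 2 + 11*2) - 127/66) = -100*(√(11 + 2 + 22) - 127/66) = -100*(√35 - 127/66) = -100*(-127/66 + √35) = 6350/33 - 100*√35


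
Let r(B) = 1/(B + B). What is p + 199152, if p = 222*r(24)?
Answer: 1593253/8 ≈ 1.9916e+5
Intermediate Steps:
r(B) = 1/(2*B)
p = 37/8 (p = 222*((½)/24) = 222*((½)*(1/24)) = 222*(1/48) = 37/8 ≈ 4.6250)
p + 199152 = 37/8 + 199152 = 1593253/8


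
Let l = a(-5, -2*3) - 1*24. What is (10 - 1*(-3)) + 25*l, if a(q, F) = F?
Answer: -737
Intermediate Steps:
l = -30 (l = -2*3 - 1*24 = -6 - 24 = -30)
(10 - 1*(-3)) + 25*l = (10 - 1*(-3)) + 25*(-30) = (10 + 3) - 750 = 13 - 750 = -737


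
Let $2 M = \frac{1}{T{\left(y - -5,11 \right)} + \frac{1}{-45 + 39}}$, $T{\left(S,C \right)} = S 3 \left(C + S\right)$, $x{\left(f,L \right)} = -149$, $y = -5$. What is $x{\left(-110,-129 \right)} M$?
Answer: $447$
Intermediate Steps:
$T{\left(S,C \right)} = 3 S \left(C + S\right)$
$M = -3$ ($M = \frac{1}{2 \left(3 \left(-5 - -5\right) \left(11 - 0\right) + \frac{1}{-45 + 39}\right)} = \frac{1}{2 \left(3 \left(-5 + 5\right) \left(11 + \left(-5 + 5\right)\right) + \frac{1}{-6}\right)} = \frac{1}{2 \left(3 \cdot 0 \left(11 + 0\right) - \frac{1}{6}\right)} = \frac{1}{2 \left(3 \cdot 0 \cdot 11 - \frac{1}{6}\right)} = \frac{1}{2 \left(0 - \frac{1}{6}\right)} = \frac{1}{2 \left(- \frac{1}{6}\right)} = \frac{1}{2} \left(-6\right) = -3$)
$x{\left(-110,-129 \right)} M = \left(-149\right) \left(-3\right) = 447$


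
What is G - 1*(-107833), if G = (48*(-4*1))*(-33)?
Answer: 114169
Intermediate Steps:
G = 6336 (G = (48*(-4))*(-33) = -192*(-33) = 6336)
G - 1*(-107833) = 6336 - 1*(-107833) = 6336 + 107833 = 114169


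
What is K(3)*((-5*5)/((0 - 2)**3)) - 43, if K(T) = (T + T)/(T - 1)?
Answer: -269/8 ≈ -33.625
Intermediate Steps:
K(T) = 2*T/(-1 + T) (K(T) = (2*T)/(-1 + T) = 2*T/(-1 + T))
K(3)*((-5*5)/((0 - 2)**3)) - 43 = (2*3/(-1 + 3))*((-5*5)/((0 - 2)**3)) - 43 = (2*3/2)*(-25/((-2)**3)) - 43 = (2*3*(1/2))*(-25/(-8)) - 43 = 3*(-25*(-1/8)) - 43 = 3*(25/8) - 43 = 75/8 - 43 = -269/8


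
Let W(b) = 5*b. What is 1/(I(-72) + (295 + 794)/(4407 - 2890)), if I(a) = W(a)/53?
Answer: -80401/488403 ≈ -0.16462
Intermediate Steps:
I(a) = 5*a/53 (I(a) = (5*a)/53 = (5*a)*(1/53) = 5*a/53)
1/(I(-72) + (295 + 794)/(4407 - 2890)) = 1/((5/53)*(-72) + (295 + 794)/(4407 - 2890)) = 1/(-360/53 + 1089/1517) = 1/(-488403/80401) = -80401/488403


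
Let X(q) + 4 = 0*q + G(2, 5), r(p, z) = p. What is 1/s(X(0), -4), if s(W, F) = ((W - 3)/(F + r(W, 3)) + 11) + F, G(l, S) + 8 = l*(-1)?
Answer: 18/143 ≈ 0.12587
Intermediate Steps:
G(l, S) = -8 - l (G(l, S) = -8 + l*(-1) = -8 - l)
X(q) = -14 (X(q) = -4 + (0*q + (-8 - 1*2)) = -4 + (0 + (-8 - 2)) = -4 + (0 - 10) = -4 - 10 = -14)
s(W, F) = 11 + F + (-3 + W)/(F + W) (s(W, F) = ((W - 3)/(F + W) + 11) + F = ((-3 + W)/(F + W) + 11) + F = (11 + (-3 + W)/(F + W)) + F = 11 + F + (-3 + W)/(F + W))
1/s(X(0), -4) = 1/((-3 + (-4)² + 11*(-4) + 12*(-14) - 4*(-14))/(-4 - 14)) = 1/((-3 + 16 - 44 - 168 + 56)/(-18)) = 1/(-1/18*(-143)) = 1/(143/18) = 18/143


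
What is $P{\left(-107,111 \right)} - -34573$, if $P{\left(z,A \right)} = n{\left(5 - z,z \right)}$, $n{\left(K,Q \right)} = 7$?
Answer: $34580$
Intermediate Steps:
$P{\left(z,A \right)} = 7$
$P{\left(-107,111 \right)} - -34573 = 7 - -34573 = 7 + 34573 = 34580$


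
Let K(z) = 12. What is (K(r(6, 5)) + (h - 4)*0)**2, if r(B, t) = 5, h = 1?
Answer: 144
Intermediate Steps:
(K(r(6, 5)) + (h - 4)*0)**2 = (12 + (1 - 4)*0)**2 = (12 - 3*0)**2 = (12 + 0)**2 = 12**2 = 144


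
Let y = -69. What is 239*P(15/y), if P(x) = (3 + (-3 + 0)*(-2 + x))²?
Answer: 11778876/529 ≈ 22266.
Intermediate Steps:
P(x) = (9 - 3*x)² (P(x) = (3 - 3*(-2 + x))² = (3 + (6 - 3*x))² = (9 - 3*x)²)
239*P(15/y) = 239*(9*(-3 + 15/(-69))²) = 239*(9*(-3 + 15*(-1/69))²) = 239*(9*(-3 - 5/23)²) = 239*(9*(-74/23)²) = 239*(9*(5476/529)) = 239*(49284/529) = 11778876/529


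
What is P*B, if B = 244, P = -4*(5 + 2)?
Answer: -6832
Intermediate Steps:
P = -28 (P = -4*7 = -28)
P*B = -28*244 = -6832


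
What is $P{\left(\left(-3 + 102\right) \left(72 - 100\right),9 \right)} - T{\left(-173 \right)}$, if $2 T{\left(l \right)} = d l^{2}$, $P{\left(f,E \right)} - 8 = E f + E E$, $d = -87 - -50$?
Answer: $\frac{1057655}{2} \approx 5.2883 \cdot 10^{5}$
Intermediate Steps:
$d = -37$ ($d = -87 + 50 = -37$)
$P{\left(f,E \right)} = 8 + E^{2} + E f$ ($P{\left(f,E \right)} = 8 + \left(E f + E E\right) = 8 + \left(E f + E^{2}\right) = 8 + \left(E^{2} + E f\right) = 8 + E^{2} + E f$)
$T{\left(l \right)} = - \frac{37 l^{2}}{2}$ ($T{\left(l \right)} = \frac{\left(-37\right) l^{2}}{2} = - \frac{37 l^{2}}{2}$)
$P{\left(\left(-3 + 102\right) \left(72 - 100\right),9 \right)} - T{\left(-173 \right)} = \left(8 + 9^{2} + 9 \left(-3 + 102\right) \left(72 - 100\right)\right) - - \frac{37 \left(-173\right)^{2}}{2} = \left(8 + 81 + 9 \cdot 99 \left(-28\right)\right) - \left(- \frac{37}{2}\right) 29929 = \left(8 + 81 + 9 \left(-2772\right)\right) - - \frac{1107373}{2} = \left(8 + 81 - 24948\right) + \frac{1107373}{2} = -24859 + \frac{1107373}{2} = \frac{1057655}{2}$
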